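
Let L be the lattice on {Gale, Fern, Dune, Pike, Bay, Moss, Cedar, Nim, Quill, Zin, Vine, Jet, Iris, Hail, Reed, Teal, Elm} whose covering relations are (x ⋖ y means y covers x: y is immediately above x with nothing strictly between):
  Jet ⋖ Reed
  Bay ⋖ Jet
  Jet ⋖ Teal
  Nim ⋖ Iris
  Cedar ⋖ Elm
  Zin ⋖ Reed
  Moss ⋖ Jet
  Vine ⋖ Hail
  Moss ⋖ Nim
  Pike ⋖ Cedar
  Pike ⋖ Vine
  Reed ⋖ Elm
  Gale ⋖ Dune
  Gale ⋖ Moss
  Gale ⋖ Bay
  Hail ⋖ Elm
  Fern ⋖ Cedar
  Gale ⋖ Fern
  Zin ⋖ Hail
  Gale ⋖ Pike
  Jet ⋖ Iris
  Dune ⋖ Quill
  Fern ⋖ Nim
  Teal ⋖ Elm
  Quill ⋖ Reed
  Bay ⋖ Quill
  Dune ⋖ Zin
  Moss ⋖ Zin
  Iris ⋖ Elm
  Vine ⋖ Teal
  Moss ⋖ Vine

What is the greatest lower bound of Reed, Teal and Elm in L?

Common lower bounds of {Reed, Teal, Elm}: Bay, Gale, Jet, Moss.
The greatest among these is Jet.

Jet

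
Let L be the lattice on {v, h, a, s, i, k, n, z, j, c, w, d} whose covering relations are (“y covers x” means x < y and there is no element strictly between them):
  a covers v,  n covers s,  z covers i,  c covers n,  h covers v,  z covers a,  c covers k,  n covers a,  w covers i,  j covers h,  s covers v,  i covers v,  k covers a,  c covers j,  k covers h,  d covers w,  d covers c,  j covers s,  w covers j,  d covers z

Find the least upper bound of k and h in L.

k

Common upper bounds of {k, h}: c, d, k.
The least among these is k.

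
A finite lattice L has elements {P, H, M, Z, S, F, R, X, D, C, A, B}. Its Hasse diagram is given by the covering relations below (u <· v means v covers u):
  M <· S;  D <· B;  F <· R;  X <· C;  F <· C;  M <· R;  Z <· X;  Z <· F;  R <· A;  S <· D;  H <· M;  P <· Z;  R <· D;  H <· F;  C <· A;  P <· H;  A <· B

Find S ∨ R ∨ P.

Common upper bounds of {S, R, P}: B, D.
The least among these is D.

D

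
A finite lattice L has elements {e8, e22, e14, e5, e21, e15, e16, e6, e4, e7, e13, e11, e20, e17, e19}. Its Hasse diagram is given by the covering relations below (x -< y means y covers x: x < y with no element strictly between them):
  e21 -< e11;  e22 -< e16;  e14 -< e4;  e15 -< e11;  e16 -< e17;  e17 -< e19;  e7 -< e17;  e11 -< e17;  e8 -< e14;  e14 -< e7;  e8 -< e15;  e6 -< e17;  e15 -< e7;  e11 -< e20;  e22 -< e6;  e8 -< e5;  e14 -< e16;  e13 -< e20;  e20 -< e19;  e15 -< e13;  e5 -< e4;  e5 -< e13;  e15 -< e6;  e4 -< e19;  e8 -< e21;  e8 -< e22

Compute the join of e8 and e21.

Common upper bounds of {e8, e21}: e11, e17, e19, e20, e21.
The least among these is e21.

e21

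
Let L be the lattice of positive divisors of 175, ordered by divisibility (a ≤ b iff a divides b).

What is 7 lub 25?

In the divisibility order, the join is the least common multiple: lcm(7, 25) = 175.

175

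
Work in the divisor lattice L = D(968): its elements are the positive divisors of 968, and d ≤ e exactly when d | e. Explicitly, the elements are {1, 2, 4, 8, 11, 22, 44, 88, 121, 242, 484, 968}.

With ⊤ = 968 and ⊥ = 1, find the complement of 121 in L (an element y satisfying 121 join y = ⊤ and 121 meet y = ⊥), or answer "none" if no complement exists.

8

Need y with 121 ∨ y = 968 and 121 ∧ y = 1.
Checking each element gives: 8.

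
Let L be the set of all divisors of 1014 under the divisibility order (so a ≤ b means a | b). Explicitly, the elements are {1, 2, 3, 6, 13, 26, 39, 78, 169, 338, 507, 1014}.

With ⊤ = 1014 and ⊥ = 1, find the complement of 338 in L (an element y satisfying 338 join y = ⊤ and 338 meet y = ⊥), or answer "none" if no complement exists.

3

Need y with 338 ∨ y = 1014 and 338 ∧ y = 1.
Checking each element gives: 3.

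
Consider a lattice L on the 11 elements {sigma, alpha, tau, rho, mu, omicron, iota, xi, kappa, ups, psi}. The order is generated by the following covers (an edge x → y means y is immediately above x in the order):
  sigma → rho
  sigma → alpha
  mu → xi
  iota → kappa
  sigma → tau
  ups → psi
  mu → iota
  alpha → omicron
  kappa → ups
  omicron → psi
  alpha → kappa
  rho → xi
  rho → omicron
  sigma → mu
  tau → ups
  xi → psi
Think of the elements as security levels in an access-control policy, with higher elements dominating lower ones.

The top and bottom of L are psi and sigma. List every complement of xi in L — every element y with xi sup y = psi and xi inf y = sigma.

Need y with xi ∨ y = psi and xi ∧ y = sigma.
Checking each element gives: alpha, tau.

alpha, tau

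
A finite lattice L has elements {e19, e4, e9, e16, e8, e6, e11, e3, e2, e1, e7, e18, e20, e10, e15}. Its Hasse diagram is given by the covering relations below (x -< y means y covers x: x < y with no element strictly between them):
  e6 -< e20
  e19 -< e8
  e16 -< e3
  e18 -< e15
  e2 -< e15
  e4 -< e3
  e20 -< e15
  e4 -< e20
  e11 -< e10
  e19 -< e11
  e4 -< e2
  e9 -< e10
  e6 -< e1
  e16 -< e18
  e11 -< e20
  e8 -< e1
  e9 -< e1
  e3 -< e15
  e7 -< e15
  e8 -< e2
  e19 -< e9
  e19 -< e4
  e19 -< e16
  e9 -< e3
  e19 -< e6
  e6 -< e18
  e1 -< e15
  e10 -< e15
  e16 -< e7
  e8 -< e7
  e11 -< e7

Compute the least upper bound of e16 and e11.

e7

Common upper bounds of {e16, e11}: e15, e7.
The least among these is e7.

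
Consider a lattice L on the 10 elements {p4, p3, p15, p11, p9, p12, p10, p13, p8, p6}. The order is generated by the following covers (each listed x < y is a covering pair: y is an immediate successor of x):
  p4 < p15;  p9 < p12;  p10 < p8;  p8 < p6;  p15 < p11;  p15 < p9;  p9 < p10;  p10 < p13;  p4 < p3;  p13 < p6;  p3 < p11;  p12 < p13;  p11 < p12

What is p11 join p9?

Common upper bounds of {p11, p9}: p12, p13, p6.
The least among these is p12.

p12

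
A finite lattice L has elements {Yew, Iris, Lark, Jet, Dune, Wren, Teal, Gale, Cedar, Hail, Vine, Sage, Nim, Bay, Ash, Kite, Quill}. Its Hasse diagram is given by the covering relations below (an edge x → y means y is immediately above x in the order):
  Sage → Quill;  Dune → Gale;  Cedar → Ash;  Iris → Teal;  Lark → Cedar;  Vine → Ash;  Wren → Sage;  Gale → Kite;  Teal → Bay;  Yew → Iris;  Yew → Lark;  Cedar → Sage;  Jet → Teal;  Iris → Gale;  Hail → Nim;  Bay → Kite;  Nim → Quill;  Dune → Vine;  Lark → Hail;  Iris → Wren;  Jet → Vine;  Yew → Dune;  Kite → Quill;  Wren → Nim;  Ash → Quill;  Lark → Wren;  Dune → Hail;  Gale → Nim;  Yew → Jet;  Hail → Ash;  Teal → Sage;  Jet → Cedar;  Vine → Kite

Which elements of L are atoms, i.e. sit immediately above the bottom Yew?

The atoms are exactly the elements that cover Yew: Dune, Iris, Jet, Lark.

Dune, Iris, Jet, Lark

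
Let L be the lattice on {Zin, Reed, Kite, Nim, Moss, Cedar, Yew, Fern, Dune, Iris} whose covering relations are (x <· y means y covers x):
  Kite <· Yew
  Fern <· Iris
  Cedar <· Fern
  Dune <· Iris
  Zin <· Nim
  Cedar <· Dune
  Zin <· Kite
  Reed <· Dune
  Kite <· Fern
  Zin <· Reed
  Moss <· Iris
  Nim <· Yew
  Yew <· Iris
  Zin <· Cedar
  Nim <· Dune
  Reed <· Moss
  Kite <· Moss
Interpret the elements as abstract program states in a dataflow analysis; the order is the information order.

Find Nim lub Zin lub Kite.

Yew

Common upper bounds of {Nim, Zin, Kite}: Iris, Yew.
The least among these is Yew.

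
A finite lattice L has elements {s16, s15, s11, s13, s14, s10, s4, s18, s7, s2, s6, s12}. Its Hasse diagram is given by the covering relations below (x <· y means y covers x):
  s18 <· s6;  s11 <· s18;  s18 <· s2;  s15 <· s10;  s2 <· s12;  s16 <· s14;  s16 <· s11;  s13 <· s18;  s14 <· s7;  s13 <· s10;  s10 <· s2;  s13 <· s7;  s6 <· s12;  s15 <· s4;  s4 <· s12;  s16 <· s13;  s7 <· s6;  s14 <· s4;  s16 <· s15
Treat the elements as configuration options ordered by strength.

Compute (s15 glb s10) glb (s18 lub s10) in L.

s15

s15 ∧ s10 = s15
s18 ∨ s10 = s2
s15 ∧ s2 = s15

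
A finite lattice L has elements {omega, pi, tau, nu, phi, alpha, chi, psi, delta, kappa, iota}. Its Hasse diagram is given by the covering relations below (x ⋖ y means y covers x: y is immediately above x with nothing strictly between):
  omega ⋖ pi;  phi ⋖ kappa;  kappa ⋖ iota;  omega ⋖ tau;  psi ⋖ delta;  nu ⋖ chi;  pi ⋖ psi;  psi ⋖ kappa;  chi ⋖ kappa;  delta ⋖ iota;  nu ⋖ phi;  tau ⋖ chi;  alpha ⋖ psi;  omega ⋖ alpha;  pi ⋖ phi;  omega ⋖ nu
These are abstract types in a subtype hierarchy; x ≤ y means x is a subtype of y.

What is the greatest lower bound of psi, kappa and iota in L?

psi

Common lower bounds of {psi, kappa, iota}: alpha, omega, pi, psi.
The greatest among these is psi.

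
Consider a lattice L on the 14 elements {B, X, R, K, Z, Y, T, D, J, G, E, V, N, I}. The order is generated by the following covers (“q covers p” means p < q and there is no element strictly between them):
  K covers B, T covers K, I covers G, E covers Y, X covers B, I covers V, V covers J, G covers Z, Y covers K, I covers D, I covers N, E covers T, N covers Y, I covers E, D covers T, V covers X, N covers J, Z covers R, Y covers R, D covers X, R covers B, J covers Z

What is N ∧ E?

Y

Common lower bounds of {N, E}: B, K, R, Y.
The greatest among these is Y.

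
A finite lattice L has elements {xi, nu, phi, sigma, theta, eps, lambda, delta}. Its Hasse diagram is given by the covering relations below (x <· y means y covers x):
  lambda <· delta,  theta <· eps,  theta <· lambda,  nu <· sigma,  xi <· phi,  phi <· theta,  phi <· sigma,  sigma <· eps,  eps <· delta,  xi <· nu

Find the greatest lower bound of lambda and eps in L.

theta

Common lower bounds of {lambda, eps}: phi, theta, xi.
The greatest among these is theta.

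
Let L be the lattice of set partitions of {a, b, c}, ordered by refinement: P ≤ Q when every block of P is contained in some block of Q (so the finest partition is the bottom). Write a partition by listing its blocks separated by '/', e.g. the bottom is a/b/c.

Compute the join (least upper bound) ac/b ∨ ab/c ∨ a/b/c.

abc

The join of ac/b, ab/c, a/b/c merges any blocks that overlap across the partitions, giving abc.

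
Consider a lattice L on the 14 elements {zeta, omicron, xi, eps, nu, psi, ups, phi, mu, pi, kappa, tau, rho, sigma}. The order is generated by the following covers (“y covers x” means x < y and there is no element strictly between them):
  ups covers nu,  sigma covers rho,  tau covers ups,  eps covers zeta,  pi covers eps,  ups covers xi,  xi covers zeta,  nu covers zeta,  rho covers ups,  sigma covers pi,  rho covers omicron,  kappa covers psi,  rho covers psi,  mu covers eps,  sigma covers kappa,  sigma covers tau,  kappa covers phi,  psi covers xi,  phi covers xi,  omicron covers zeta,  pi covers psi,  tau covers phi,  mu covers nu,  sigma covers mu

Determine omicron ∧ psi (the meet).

Common lower bounds of {omicron, psi}: zeta.
The greatest among these is zeta.

zeta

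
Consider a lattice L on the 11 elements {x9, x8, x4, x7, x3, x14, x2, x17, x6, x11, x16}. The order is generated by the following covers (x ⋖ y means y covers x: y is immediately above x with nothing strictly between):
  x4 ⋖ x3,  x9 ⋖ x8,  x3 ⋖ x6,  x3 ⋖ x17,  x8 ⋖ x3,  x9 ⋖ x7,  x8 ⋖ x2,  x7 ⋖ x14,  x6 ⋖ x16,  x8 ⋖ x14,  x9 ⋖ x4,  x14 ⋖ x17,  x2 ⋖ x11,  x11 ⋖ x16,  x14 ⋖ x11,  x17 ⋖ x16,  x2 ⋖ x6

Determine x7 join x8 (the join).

Common upper bounds of {x7, x8}: x11, x14, x16, x17.
The least among these is x14.

x14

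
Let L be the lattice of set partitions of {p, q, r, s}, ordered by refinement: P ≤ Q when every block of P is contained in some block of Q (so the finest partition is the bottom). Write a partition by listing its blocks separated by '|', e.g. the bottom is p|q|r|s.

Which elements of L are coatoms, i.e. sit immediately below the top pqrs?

The coatoms are exactly the elements covered by pqrs: pqr|s, pqs|r, pq|rs, prs|q, pr|qs, ps|qr, p|qrs.

pqr|s, pqs|r, pq|rs, prs|q, pr|qs, ps|qr, p|qrs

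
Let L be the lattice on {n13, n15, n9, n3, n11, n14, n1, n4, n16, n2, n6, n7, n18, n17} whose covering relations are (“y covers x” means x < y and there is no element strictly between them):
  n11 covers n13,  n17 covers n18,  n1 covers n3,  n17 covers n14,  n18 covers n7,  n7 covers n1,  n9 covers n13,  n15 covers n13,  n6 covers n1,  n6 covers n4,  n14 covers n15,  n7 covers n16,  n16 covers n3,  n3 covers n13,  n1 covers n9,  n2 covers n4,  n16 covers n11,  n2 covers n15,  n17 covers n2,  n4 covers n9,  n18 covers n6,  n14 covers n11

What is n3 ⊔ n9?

n1

Common upper bounds of {n3, n9}: n1, n17, n18, n6, n7.
The least among these is n1.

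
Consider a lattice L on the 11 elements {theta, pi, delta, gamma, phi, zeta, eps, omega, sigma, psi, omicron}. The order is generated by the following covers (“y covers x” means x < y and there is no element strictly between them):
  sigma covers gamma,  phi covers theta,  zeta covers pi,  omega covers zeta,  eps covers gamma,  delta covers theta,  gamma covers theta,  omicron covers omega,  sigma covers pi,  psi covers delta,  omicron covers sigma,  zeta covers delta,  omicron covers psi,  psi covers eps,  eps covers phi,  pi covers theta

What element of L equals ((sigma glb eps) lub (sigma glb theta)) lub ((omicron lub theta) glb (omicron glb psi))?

sigma ∧ eps = gamma
sigma ∧ theta = theta
gamma ∨ theta = gamma
omicron ∨ theta = omicron
omicron ∧ psi = psi
omicron ∧ psi = psi
gamma ∨ psi = psi

psi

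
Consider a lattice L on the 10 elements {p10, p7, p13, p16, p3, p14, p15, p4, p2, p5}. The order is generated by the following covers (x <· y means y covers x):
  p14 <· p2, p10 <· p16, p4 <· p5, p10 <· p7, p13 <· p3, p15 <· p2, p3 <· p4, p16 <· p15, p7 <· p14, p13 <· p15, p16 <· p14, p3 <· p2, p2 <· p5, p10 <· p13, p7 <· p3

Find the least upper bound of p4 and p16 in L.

p5

Common upper bounds of {p4, p16}: p5.
The least among these is p5.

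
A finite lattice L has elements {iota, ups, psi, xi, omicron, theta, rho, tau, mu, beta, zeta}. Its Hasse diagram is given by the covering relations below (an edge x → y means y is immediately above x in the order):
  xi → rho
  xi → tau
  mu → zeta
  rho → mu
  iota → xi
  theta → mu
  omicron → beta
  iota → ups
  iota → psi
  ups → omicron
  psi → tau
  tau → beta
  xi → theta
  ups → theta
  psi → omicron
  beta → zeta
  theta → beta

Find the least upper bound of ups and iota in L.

ups

Common upper bounds of {ups, iota}: beta, mu, omicron, theta, ups, zeta.
The least among these is ups.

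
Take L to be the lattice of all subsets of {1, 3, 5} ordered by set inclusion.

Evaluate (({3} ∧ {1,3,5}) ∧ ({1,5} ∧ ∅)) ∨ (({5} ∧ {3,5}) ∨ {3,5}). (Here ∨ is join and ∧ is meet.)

{3} ∧ {1,3,5} = {3}
{1,5} ∧ ∅ = ∅
{3} ∧ ∅ = ∅
{5} ∧ {3,5} = {5}
{5} ∨ {3,5} = {3,5}
∅ ∨ {3,5} = {3,5}

{3,5}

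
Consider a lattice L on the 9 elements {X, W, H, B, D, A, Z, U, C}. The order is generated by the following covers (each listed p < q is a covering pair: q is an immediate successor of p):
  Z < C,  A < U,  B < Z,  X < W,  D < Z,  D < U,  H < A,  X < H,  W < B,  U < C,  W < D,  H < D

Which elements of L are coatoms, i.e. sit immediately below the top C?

U, Z

The coatoms are exactly the elements covered by C: U, Z.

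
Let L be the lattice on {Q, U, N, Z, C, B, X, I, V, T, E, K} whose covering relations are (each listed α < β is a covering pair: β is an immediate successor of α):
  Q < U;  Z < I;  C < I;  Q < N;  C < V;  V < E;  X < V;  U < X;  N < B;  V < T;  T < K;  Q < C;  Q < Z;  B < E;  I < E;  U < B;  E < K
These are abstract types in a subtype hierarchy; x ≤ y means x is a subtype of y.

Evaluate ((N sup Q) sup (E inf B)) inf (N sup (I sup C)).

N ∨ Q = N
E ∧ B = B
N ∨ B = B
I ∨ C = I
N ∨ I = E
B ∧ E = B

B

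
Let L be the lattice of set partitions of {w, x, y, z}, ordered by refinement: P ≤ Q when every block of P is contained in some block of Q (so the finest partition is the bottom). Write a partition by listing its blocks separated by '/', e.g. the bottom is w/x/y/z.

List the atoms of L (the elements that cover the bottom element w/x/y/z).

The atoms are exactly the elements that cover w/x/y/z: w/x/yz, w/xy/z, w/xz/y, wx/y/z, wy/x/z, wz/x/y.

w/x/yz, w/xy/z, w/xz/y, wx/y/z, wy/x/z, wz/x/y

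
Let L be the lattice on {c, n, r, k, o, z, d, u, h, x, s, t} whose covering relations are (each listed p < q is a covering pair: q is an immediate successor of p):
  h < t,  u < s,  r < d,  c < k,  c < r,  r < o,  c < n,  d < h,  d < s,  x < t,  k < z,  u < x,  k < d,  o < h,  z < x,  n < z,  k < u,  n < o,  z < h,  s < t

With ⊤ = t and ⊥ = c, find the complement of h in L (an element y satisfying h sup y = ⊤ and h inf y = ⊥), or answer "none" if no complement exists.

For every candidate y, either h ∨ y ≠ t or h ∧ y ≠ c; no complement exists.

none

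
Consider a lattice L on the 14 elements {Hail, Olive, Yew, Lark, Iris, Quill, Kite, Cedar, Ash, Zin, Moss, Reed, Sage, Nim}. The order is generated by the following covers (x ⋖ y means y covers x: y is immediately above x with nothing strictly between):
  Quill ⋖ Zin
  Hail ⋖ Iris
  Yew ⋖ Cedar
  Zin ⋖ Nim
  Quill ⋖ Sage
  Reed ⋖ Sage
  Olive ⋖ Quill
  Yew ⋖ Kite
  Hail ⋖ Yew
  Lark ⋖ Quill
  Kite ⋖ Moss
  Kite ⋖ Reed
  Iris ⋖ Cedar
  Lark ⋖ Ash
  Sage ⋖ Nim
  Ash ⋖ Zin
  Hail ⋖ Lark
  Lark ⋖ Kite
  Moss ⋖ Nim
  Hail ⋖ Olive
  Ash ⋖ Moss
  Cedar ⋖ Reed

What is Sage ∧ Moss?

Common lower bounds of {Sage, Moss}: Hail, Kite, Lark, Yew.
The greatest among these is Kite.

Kite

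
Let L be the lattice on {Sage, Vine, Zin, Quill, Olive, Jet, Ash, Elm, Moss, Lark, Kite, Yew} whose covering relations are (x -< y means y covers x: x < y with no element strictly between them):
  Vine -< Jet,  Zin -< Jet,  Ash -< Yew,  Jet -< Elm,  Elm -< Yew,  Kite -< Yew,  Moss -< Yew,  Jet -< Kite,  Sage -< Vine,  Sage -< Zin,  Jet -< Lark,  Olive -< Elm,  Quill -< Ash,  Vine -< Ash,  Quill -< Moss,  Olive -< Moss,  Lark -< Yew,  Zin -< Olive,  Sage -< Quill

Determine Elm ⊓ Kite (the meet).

Common lower bounds of {Elm, Kite}: Jet, Sage, Vine, Zin.
The greatest among these is Jet.

Jet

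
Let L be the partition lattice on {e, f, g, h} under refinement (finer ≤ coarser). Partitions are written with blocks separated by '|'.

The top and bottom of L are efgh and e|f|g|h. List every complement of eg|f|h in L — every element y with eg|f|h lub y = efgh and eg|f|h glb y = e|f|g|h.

Need y with eg|f|h ∨ y = efgh and eg|f|h ∧ y = e|f|g|h.
Checking each element gives: efh|g, ef|gh, eh|fg, e|fgh.

efh|g, ef|gh, eh|fg, e|fgh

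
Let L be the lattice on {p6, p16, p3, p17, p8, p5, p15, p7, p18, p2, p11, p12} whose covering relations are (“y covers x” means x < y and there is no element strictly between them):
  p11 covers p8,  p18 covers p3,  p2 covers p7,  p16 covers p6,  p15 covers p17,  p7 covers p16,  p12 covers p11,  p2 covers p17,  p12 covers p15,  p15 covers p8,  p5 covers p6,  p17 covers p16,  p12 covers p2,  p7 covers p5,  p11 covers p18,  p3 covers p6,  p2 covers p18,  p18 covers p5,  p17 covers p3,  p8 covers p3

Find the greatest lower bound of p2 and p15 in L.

p17

Common lower bounds of {p2, p15}: p16, p17, p3, p6.
The greatest among these is p17.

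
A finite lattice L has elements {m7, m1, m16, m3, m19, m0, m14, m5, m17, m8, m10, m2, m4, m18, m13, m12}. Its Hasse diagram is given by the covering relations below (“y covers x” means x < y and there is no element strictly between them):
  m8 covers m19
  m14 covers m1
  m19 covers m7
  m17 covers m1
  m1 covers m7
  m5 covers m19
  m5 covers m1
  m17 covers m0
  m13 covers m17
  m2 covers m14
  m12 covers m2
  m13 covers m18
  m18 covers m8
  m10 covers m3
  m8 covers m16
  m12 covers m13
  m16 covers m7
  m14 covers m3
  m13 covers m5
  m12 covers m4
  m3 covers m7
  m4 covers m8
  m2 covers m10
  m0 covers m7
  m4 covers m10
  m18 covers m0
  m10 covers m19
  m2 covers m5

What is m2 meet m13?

m5

Common lower bounds of {m2, m13}: m1, m19, m5, m7.
The greatest among these is m5.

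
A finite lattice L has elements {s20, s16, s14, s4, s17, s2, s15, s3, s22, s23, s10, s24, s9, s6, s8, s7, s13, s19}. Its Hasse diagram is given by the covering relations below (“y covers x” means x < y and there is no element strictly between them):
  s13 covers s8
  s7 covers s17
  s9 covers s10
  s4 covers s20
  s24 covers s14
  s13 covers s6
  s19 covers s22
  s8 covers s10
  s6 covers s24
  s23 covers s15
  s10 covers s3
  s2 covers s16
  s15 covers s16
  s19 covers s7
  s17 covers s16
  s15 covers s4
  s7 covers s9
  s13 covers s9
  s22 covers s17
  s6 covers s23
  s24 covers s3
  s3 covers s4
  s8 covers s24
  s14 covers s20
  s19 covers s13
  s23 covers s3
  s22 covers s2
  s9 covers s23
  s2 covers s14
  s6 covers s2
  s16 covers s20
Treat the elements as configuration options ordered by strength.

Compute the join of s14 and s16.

s2

Common upper bounds of {s14, s16}: s13, s19, s2, s22, s6.
The least among these is s2.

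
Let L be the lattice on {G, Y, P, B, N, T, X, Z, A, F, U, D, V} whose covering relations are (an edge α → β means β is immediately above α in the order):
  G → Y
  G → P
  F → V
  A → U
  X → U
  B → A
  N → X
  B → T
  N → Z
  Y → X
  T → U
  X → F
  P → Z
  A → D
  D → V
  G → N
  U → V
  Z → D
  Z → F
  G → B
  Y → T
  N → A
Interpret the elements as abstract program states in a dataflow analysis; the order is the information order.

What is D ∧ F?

Common lower bounds of {D, F}: G, N, P, Z.
The greatest among these is Z.

Z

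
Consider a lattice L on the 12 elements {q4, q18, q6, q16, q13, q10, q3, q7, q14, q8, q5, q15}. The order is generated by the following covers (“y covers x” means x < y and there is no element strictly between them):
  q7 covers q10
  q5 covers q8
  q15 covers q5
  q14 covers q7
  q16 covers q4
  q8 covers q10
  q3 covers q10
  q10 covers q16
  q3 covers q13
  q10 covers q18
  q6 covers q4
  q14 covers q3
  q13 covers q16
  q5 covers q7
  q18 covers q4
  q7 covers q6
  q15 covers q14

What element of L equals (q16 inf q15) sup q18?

q10

q16 ∧ q15 = q16
q16 ∨ q18 = q10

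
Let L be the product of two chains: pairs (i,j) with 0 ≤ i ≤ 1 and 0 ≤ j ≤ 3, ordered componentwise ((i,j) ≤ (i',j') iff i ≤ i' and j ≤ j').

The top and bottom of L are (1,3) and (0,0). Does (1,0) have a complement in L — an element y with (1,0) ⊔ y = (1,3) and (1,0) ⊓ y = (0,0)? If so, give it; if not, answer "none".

(0,3)

Need y with (1,0) ∨ y = (1,3) and (1,0) ∧ y = (0,0).
Checking each element gives: (0,3).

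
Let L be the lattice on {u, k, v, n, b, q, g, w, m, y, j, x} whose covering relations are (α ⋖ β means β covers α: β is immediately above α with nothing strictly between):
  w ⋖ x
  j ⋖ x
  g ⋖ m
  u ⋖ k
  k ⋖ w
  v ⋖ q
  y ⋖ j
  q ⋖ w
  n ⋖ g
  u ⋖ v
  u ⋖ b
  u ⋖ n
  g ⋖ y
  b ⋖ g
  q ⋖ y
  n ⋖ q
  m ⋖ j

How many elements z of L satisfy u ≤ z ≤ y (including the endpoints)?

7

The interval [u, y] = {b, g, n, q, u, v, y}, which has 7 elements.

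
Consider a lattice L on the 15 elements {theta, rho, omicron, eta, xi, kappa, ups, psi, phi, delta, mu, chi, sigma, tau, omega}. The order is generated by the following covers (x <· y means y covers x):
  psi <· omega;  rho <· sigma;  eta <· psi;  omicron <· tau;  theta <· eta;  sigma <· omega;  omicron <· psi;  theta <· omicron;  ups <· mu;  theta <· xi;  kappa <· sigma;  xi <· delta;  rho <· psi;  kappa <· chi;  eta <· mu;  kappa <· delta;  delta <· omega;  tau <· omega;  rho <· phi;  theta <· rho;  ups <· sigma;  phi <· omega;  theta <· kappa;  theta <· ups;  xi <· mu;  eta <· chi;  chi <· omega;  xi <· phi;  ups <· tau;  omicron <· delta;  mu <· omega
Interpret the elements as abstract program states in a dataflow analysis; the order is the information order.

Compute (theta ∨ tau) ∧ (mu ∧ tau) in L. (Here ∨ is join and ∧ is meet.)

ups

theta ∨ tau = tau
mu ∧ tau = ups
tau ∧ ups = ups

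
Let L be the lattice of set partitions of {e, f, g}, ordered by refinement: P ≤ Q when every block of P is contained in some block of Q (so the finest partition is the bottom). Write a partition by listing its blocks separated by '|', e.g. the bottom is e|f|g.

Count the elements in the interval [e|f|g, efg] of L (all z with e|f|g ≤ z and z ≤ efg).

The interval [e|f|g, efg] = {efg, ef|g, eg|f, e|fg, e|f|g}, which has 5 elements.

5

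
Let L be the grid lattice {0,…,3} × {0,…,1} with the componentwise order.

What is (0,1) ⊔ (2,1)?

In a product of chains, the join is componentwise max, giving (2,1).

(2,1)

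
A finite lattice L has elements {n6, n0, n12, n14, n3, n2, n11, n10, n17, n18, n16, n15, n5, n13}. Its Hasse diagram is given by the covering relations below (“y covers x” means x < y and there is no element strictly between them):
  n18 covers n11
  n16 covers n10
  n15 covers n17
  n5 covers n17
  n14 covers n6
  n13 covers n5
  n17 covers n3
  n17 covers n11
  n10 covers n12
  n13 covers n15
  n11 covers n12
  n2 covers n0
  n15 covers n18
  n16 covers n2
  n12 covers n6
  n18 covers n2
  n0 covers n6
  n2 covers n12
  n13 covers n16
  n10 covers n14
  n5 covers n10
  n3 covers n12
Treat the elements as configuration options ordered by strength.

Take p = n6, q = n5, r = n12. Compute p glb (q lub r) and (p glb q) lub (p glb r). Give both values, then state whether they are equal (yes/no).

q lub r = n5, so p glb (q lub r) = n6 glb n5 = n6.
p glb q = n6 and p glb r = n6, so (p glb q) lub (p glb r) = n6 lub n6 = n6.
Equal: yes.

n6; n6; yes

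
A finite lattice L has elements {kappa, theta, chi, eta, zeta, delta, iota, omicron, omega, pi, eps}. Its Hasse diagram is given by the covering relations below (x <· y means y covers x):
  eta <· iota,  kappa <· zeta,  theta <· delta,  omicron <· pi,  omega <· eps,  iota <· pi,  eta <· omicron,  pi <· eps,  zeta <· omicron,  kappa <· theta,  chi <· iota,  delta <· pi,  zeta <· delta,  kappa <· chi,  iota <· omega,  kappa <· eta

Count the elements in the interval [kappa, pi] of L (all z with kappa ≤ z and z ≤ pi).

9

The interval [kappa, pi] = {chi, delta, eta, iota, kappa, omicron, pi, theta, zeta}, which has 9 elements.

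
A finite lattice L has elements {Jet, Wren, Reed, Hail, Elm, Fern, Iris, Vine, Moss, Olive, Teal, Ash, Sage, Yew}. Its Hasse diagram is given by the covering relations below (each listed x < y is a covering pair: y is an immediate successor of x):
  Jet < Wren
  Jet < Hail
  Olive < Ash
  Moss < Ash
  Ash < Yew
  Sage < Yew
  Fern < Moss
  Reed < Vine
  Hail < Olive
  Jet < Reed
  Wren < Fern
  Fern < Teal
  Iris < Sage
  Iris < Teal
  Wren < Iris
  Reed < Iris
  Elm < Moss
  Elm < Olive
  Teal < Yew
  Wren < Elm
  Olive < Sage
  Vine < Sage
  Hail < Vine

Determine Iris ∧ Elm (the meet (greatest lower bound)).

Common lower bounds of {Iris, Elm}: Jet, Wren.
The greatest among these is Wren.

Wren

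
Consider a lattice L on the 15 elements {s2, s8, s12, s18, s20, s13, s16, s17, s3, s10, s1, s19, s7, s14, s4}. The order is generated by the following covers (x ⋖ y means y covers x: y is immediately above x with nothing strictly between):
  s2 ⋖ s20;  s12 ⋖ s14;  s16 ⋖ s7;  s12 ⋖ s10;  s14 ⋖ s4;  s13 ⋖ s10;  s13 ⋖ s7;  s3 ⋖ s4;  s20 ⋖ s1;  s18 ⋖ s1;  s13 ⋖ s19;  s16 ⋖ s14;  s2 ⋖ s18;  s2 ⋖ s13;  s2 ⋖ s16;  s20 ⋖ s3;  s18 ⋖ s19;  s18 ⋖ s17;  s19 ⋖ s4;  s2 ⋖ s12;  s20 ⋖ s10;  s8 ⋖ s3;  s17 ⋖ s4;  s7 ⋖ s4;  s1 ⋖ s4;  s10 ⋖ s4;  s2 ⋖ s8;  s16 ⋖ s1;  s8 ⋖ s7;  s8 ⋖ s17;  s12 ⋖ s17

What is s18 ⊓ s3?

Common lower bounds of {s18, s3}: s2.
The greatest among these is s2.

s2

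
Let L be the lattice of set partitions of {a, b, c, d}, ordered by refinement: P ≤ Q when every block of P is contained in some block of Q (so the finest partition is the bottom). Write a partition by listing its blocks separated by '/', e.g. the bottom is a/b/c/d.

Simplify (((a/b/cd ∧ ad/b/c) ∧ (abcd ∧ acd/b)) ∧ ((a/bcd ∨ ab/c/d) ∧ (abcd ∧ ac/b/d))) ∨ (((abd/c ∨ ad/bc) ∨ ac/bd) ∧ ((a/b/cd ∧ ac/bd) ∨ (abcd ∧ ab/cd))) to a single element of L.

ab/cd

a/b/cd ∧ ad/b/c = a/b/c/d
abcd ∧ acd/b = acd/b
a/b/c/d ∧ acd/b = a/b/c/d
a/bcd ∨ ab/c/d = abcd
abcd ∧ ac/b/d = ac/b/d
abcd ∧ ac/b/d = ac/b/d
a/b/c/d ∧ ac/b/d = a/b/c/d
abd/c ∨ ad/bc = abcd
abcd ∨ ac/bd = abcd
a/b/cd ∧ ac/bd = a/b/c/d
abcd ∧ ab/cd = ab/cd
a/b/c/d ∨ ab/cd = ab/cd
abcd ∧ ab/cd = ab/cd
a/b/c/d ∨ ab/cd = ab/cd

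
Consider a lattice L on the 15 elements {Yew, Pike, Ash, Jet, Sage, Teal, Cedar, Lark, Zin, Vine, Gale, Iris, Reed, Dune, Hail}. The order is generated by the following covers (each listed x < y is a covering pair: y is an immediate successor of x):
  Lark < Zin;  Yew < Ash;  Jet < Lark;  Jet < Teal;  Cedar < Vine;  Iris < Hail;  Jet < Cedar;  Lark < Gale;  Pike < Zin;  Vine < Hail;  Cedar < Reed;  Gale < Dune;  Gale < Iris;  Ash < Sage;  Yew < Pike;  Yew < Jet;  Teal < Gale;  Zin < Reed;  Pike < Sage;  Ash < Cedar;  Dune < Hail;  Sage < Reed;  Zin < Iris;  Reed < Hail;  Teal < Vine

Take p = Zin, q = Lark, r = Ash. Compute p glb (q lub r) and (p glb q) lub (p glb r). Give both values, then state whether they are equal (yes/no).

q lub r = Reed, so p glb (q lub r) = Zin glb Reed = Zin.
p glb q = Lark and p glb r = Yew, so (p glb q) lub (p glb r) = Lark lub Yew = Lark.
Equal: no.

Zin; Lark; no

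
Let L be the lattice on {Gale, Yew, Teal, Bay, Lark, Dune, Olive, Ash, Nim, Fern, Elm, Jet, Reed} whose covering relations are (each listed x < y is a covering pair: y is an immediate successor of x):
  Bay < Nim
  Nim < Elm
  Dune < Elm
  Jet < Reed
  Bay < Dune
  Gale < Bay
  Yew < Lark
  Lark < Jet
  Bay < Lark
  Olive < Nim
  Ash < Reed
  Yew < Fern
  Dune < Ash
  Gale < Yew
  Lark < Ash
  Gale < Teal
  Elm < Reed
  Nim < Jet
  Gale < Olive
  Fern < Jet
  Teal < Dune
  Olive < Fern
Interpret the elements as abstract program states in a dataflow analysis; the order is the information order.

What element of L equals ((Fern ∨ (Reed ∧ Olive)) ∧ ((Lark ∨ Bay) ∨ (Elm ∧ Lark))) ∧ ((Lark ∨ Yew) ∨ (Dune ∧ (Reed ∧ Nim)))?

Reed ∧ Olive = Olive
Fern ∨ Olive = Fern
Lark ∨ Bay = Lark
Elm ∧ Lark = Bay
Lark ∨ Bay = Lark
Fern ∧ Lark = Yew
Lark ∨ Yew = Lark
Reed ∧ Nim = Nim
Dune ∧ Nim = Bay
Lark ∨ Bay = Lark
Yew ∧ Lark = Yew

Yew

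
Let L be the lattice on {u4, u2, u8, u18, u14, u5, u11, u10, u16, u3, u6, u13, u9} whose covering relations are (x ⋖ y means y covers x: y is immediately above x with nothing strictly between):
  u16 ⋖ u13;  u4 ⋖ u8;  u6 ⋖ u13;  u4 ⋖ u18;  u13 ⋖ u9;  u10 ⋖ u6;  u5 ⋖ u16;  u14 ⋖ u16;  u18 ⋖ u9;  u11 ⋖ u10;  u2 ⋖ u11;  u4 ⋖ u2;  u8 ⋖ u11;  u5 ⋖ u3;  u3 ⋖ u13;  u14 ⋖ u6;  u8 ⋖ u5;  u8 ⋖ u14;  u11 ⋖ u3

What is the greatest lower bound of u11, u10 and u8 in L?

Common lower bounds of {u11, u10, u8}: u4, u8.
The greatest among these is u8.

u8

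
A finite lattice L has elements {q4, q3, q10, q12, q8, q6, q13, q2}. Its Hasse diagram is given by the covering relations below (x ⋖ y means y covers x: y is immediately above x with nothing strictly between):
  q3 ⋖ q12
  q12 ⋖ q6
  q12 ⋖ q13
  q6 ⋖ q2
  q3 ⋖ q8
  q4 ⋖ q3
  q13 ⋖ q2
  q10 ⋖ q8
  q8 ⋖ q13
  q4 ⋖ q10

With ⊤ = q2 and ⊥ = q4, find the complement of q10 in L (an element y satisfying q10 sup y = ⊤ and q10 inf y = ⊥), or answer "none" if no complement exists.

Need y with q10 ∨ y = q2 and q10 ∧ y = q4.
Checking each element gives: q6.

q6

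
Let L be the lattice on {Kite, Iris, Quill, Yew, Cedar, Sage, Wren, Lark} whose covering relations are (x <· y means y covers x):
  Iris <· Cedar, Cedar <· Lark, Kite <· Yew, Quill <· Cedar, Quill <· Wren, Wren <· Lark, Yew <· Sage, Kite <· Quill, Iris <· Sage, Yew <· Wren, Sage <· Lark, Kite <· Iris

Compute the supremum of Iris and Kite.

Iris

Common upper bounds of {Iris, Kite}: Cedar, Iris, Lark, Sage.
The least among these is Iris.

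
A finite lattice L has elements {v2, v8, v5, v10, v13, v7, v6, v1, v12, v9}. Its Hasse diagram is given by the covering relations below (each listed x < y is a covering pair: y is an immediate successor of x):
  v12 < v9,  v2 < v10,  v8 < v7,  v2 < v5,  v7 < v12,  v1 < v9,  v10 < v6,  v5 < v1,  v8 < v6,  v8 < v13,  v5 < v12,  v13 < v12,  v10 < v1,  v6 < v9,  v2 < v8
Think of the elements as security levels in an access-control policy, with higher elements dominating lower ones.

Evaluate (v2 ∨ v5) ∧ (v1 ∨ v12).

v2 ∨ v5 = v5
v1 ∨ v12 = v9
v5 ∧ v9 = v5

v5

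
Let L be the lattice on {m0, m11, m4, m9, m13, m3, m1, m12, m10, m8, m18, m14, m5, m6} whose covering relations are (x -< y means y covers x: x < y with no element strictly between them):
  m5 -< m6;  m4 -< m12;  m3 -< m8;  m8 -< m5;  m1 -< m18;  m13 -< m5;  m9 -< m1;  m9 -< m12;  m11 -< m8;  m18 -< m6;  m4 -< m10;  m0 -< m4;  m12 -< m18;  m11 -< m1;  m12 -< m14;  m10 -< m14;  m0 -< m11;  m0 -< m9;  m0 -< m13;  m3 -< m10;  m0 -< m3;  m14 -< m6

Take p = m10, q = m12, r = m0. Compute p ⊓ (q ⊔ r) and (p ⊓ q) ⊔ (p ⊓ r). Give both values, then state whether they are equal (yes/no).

m4; m4; yes

q ⊔ r = m12, so p ⊓ (q ⊔ r) = m10 ⊓ m12 = m4.
p ⊓ q = m4 and p ⊓ r = m0, so (p ⊓ q) ⊔ (p ⊓ r) = m4 ⊔ m0 = m4.
Equal: yes.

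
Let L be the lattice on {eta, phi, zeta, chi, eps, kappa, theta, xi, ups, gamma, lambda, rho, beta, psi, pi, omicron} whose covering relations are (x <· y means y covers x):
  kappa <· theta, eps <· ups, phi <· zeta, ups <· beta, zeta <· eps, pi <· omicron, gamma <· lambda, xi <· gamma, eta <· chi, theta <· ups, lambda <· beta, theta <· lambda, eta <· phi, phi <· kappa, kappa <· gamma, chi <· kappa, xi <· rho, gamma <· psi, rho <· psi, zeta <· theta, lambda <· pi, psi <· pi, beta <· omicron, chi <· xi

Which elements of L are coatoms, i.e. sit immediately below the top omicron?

The coatoms are exactly the elements covered by omicron: beta, pi.

beta, pi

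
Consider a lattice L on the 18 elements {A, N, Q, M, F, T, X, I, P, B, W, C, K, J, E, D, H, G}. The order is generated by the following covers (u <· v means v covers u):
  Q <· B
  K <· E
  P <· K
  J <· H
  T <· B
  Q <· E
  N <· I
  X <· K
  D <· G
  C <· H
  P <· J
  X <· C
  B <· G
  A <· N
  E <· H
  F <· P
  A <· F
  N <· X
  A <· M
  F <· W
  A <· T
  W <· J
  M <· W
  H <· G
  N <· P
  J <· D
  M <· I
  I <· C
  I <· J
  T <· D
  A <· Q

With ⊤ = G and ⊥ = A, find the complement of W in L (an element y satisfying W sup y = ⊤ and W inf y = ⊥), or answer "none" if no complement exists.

Need y with W ∨ y = G and W ∧ y = A.
Checking each element gives: B.

B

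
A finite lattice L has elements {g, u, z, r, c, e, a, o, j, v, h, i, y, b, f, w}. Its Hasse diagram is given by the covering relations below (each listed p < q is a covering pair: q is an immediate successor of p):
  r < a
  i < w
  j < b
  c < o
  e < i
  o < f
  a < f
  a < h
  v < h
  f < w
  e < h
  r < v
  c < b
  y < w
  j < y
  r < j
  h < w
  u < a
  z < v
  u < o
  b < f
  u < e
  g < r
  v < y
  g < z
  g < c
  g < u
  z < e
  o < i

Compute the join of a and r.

a

Common upper bounds of {a, r}: a, f, h, w.
The least among these is a.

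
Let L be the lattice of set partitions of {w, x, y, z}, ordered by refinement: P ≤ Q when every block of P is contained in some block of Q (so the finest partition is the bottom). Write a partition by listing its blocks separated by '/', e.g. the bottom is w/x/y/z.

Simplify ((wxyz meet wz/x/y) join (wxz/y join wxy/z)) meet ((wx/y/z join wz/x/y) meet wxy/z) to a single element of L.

wx/y/z

wxyz ∧ wz/x/y = wz/x/y
wxz/y ∨ wxy/z = wxyz
wz/x/y ∨ wxyz = wxyz
wx/y/z ∨ wz/x/y = wxz/y
wxz/y ∧ wxy/z = wx/y/z
wxyz ∧ wx/y/z = wx/y/z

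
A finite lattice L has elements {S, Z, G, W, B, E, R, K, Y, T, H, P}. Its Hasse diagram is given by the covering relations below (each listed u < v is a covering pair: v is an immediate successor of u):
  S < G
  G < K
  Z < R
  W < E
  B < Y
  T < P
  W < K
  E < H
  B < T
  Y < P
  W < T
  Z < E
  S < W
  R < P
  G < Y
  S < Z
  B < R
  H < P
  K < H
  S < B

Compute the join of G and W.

Common upper bounds of {G, W}: H, K, P.
The least among these is K.

K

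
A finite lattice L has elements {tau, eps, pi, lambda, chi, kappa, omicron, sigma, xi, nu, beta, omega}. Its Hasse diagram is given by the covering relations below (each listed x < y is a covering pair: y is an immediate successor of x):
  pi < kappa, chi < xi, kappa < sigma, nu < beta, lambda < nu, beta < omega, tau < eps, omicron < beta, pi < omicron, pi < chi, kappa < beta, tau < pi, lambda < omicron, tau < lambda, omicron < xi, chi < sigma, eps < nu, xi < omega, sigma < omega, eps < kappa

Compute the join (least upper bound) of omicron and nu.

Common upper bounds of {omicron, nu}: beta, omega.
The least among these is beta.

beta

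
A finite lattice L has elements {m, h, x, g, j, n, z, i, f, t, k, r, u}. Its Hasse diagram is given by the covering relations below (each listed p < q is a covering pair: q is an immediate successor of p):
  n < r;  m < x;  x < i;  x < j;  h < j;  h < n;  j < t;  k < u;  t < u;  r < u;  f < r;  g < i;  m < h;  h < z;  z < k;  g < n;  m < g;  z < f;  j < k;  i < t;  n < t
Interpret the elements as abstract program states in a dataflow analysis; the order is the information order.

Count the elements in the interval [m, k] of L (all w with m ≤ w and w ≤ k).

The interval [m, k] = {h, j, k, m, x, z}, which has 6 elements.

6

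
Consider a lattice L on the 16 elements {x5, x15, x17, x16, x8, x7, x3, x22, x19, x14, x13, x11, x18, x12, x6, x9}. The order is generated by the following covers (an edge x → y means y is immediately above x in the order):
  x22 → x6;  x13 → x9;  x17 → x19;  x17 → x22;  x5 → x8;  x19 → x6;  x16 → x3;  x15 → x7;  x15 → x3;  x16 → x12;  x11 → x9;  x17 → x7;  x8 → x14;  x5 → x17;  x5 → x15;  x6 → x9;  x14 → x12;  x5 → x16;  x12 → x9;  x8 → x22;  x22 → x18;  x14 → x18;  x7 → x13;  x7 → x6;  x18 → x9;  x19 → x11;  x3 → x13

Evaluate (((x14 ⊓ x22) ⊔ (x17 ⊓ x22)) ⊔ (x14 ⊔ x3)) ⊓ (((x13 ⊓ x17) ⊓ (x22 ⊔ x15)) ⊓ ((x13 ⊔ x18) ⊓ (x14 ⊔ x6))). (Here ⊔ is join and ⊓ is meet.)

x14 ∧ x22 = x8
x17 ∧ x22 = x17
x8 ∨ x17 = x22
x14 ∨ x3 = x9
x22 ∨ x9 = x9
x13 ∧ x17 = x17
x22 ∨ x15 = x6
x17 ∧ x6 = x17
x13 ∨ x18 = x9
x14 ∨ x6 = x9
x9 ∧ x9 = x9
x17 ∧ x9 = x17
x9 ∧ x17 = x17

x17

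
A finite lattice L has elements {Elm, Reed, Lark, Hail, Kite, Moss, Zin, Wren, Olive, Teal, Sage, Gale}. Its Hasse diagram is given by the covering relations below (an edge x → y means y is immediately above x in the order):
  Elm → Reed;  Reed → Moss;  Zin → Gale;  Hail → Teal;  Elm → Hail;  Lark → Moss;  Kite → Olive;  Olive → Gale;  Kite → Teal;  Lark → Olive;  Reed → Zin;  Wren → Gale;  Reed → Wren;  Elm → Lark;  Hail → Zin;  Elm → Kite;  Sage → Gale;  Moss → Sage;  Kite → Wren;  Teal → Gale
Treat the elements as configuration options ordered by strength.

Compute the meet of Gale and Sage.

Common lower bounds of {Gale, Sage}: Elm, Lark, Moss, Reed, Sage.
The greatest among these is Sage.

Sage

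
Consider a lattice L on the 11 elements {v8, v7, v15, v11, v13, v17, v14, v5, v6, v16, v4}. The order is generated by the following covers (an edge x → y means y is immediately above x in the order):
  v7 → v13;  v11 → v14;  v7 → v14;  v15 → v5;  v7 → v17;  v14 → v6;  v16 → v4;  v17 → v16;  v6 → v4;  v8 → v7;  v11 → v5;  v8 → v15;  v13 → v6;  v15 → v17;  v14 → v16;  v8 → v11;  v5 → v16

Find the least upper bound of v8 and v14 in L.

Common upper bounds of {v8, v14}: v14, v16, v4, v6.
The least among these is v14.

v14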